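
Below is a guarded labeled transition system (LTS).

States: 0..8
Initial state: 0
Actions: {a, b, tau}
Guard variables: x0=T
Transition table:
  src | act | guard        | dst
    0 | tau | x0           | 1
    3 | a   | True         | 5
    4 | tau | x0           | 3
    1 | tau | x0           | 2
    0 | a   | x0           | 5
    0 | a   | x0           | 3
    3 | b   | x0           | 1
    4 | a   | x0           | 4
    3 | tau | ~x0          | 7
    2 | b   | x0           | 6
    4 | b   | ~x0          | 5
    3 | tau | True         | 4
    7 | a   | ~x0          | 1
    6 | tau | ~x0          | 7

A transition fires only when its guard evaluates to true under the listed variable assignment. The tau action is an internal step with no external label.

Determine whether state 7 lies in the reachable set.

After dropping false guards: 10 live edges.
L0 = {0}
L1 = {1,3,5}  total {0,1,3,5}
L2 = {2,4}  total {0,1,2,3,4,5}
L3 = {6}  total {0,1,2,3,4,5,6}
Reachable = {0,1,2,3,4,5,6}

Answer: UNREACHABLE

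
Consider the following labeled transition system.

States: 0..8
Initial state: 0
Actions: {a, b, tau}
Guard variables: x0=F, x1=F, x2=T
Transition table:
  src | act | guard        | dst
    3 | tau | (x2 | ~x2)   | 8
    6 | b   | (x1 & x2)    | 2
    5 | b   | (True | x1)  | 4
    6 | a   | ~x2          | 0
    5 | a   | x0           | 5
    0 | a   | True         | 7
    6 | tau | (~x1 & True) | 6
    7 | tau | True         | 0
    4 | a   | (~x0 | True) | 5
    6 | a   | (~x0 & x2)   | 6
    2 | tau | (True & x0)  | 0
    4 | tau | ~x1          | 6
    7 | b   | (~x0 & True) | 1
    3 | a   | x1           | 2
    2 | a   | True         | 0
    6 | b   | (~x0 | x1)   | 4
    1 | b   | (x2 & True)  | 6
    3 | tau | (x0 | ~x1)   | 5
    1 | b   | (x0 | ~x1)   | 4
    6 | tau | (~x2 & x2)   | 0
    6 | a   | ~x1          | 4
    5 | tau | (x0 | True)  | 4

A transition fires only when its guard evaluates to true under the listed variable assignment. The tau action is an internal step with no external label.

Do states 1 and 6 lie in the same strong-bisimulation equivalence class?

Answer: NOT BISIMILAR

Analysis:
Bisimulation quotient by refinement:
  P[0] = {{0,1,2,3,4,5,6,7,8}}
  P[1] = {{0,2},{1},{3},{4},{5,7},{6},{8}}
  P[2] = {{0},{1},{2},{3},{4},{5},{6},{7},{8}}
9 equivalence class(es) (converged in 3)
[1]={1}  [6]={6}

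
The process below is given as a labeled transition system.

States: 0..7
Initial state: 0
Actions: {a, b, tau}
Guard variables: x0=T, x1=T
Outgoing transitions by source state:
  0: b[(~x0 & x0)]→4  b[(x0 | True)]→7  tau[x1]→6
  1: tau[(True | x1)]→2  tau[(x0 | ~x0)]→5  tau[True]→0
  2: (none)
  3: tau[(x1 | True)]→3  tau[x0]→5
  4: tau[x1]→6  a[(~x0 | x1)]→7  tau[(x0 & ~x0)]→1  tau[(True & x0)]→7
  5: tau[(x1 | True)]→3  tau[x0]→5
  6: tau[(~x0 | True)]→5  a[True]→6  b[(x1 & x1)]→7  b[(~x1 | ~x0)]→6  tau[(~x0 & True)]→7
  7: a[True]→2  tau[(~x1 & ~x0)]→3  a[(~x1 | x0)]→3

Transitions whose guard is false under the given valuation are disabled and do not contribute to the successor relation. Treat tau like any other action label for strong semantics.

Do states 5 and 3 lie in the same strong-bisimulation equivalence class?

Answer: BISIMILAR

Trace:
Compute ~ classes (split until stable):
  P[0] = {{0,1,2,3,4,5,6,7}}
  P[1] = {{0},{1,3,5},{2},{4},{6},{7}}
  P[2] = {{0},{1},{2},{3,5},{4},{6},{7}}
stable after 3 split(s): 7 block(s)
class of 5: {3,5}; class of 3: {3,5}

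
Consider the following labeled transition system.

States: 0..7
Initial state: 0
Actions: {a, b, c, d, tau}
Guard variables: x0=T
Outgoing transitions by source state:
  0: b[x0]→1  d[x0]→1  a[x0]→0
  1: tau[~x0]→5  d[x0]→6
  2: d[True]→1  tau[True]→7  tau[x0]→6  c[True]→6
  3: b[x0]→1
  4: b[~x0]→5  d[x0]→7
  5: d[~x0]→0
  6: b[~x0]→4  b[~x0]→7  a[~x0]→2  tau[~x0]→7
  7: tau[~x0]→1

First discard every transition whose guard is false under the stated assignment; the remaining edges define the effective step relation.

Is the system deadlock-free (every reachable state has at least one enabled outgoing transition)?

Reach set: {0,1,6}
  0: a→0  b→1  d→1  [3 out]
  1: d→6  [1 out]
  6: ∅  [STUCK]
witness 6: b·d

Answer: DEADLOCK at state 6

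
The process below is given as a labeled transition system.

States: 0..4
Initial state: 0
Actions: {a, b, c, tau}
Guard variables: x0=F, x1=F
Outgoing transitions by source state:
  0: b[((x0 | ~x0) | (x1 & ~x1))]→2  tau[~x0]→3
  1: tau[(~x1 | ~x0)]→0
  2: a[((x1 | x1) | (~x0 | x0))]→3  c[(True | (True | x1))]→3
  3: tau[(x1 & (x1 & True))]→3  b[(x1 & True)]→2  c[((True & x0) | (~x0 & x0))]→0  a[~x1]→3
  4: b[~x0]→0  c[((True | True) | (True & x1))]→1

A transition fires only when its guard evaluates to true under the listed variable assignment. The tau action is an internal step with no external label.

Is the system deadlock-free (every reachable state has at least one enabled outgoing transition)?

R = {0,2,3}
  0: b→2  tau→3  [2 out]
  2: a→3  c→3  [2 out]
  3: a→3  [1 out]

Answer: DEADLOCK-FREE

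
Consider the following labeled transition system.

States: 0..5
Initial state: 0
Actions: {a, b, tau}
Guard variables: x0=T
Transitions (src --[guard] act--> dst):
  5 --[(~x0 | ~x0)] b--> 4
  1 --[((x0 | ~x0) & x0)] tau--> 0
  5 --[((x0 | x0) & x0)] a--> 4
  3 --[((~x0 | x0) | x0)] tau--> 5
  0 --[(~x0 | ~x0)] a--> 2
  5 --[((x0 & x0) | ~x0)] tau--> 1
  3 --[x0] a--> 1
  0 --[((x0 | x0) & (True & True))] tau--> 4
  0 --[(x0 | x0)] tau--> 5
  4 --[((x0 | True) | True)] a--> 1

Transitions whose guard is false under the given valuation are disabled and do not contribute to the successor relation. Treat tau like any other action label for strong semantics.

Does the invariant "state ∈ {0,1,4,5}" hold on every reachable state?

Allowed set {0,1,4,5}
R = {0,1,4,5}
  0: ✓
  1: ✓
  4: ✓
  5: ✓

Answer: INVARIANT HOLDS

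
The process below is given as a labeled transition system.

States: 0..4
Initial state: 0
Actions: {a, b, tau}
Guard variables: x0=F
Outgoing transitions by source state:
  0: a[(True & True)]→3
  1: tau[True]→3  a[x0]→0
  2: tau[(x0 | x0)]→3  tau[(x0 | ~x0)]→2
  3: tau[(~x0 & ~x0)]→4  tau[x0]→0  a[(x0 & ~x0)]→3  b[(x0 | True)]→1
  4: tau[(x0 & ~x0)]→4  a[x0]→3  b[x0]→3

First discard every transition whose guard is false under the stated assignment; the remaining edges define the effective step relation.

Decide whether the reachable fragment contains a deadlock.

Answer: DEADLOCK at state 4

Trace:
R = {0,1,3,4}
  0: a→3  [1 out]
  1: tau→3  [1 out]
  3: b→1  tau→4  [2 out]
  4: ∅  [STUCK]
Path to 4: a·tau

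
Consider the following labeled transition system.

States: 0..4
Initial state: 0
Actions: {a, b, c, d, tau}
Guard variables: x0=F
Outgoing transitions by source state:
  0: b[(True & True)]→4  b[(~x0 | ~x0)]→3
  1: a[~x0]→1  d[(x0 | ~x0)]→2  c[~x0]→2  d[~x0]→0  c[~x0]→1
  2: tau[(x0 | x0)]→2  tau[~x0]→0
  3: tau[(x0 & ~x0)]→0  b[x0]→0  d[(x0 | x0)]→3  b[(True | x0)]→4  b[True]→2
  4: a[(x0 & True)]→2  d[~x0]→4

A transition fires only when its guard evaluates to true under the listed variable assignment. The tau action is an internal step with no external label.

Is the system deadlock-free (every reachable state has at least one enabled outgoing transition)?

Answer: DEADLOCK-FREE

Working:
R = {0,2,3,4}
  0: b→3  b→4  [2 out]
  2: tau→0  [1 out]
  3: b→2  b→4  [2 out]
  4: d→4  [1 out]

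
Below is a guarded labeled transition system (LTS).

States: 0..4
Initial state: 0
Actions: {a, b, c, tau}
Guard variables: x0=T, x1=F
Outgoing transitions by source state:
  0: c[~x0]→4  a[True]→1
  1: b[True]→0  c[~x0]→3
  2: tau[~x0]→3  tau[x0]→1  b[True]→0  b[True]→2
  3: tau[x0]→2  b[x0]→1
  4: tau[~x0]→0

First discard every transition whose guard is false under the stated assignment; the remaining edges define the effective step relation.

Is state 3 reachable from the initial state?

Answer: UNREACHABLE

Trace:
After dropping false guards: 7 live edges.
L0 = {0}
L1 = {1}  total {0,1}
Reach set: {0,1}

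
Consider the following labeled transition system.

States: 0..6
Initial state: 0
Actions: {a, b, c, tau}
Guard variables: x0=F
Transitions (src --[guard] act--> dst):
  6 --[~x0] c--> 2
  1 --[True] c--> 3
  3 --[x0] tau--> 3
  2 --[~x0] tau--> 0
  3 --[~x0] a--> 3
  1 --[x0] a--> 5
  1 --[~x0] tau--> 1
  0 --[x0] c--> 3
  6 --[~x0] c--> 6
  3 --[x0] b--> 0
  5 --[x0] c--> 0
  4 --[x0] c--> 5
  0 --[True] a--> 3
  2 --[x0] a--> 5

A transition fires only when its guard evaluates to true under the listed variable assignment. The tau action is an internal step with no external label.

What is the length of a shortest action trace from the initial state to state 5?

Answer: UNREACHABLE

Trace:
Layered search for 5:
  depth 0: {0}
  depth 1: {3}
5 never appears.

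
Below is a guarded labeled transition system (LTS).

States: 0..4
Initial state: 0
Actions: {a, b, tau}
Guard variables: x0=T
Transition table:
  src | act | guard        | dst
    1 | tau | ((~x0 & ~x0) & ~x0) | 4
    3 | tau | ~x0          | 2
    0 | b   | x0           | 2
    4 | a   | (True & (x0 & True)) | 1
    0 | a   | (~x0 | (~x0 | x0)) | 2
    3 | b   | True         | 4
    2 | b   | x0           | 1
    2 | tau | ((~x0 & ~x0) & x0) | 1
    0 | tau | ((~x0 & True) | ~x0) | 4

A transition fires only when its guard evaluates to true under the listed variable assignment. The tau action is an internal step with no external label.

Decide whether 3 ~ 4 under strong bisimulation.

Answer: NOT BISIMILAR

Analysis:
Refine partition for ~:
  π0 = {{0,1,2,3,4}}
  π1 = {{0},{1},{2,3},{4}}
  π2 = {{0},{1},{2},{3},{4}}
5 equivalence class(es) (converged in 3)
3∈{3}, 4∈{4}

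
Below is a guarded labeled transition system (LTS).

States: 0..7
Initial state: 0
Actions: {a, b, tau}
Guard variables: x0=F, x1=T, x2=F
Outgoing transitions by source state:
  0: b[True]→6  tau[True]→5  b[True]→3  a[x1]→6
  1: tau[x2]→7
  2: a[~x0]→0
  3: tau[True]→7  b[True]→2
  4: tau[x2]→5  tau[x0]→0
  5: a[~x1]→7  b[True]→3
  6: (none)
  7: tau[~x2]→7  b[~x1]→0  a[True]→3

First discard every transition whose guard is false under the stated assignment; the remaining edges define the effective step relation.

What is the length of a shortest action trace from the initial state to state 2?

Breadth-first toward 2:
  Layer 0: {0}
  Layer 1: {3,5,6}
  Layer 2: {2,7}
depth(2)=2, e.g. b·b

Answer: 2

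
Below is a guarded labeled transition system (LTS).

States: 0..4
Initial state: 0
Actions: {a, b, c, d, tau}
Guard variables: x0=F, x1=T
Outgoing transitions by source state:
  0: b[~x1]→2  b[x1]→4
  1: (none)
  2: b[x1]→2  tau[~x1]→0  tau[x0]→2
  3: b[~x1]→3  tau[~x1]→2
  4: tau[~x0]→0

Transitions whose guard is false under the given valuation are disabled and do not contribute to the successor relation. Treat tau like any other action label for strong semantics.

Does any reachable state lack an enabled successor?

R = {0,4}
  0: b→4  [1 exit(s)]
  4: tau→0  [1 exit(s)]

Answer: DEADLOCK-FREE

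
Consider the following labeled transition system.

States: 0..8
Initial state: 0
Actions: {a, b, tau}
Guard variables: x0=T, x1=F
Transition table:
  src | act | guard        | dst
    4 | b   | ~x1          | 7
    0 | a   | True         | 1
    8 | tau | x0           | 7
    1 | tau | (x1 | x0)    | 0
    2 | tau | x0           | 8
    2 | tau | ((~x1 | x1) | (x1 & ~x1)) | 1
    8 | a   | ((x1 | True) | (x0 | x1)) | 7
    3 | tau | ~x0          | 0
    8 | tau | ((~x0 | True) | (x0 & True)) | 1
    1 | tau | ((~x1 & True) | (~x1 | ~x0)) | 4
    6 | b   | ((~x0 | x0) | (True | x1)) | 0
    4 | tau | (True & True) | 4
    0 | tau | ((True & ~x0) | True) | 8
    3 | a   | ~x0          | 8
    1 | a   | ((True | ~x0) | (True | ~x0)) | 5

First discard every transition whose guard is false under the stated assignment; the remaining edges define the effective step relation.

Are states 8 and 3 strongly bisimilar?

Answer: NOT BISIMILAR

Analysis:
Compute ~ classes (split until stable):
  π0 = {{0,1,2,3,4,5,6,7,8}}
  π1 = {{0,1,8},{2},{3,5,7},{4},{6}}
  π2 = {{0},{1},{2},{3,5,7},{4},{6},{8}}
7 equivalence class(es) (converged in 3)
8∈{8}, 3∈{3,5,7}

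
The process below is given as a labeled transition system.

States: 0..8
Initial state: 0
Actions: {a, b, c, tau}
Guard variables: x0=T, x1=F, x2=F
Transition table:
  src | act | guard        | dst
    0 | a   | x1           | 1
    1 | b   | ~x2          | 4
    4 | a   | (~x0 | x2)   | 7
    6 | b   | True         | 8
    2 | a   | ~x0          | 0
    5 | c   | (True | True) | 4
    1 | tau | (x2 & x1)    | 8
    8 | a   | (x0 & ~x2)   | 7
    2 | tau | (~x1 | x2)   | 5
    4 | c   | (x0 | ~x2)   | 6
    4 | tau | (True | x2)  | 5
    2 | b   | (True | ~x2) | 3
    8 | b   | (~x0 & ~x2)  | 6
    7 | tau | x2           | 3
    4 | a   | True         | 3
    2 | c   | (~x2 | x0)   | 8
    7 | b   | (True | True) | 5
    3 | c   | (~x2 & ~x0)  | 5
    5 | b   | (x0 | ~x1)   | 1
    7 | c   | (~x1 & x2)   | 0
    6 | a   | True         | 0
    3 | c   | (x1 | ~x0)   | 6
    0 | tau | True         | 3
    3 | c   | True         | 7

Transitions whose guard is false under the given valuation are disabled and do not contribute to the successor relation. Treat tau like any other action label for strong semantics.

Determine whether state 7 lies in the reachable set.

Answer: REACHABLE

Working:
15 transition(s) survive guard evaluation.
depth 0: {0}
depth 1: {3}  now seen {0,3}
depth 2: {7}  now seen {0,3,7}
depth 3: {5}  now seen {0,3,5,7}
depth 4: {1,4}  now seen {0,1,3,4,5,7}
depth 5: {6}  now seen {0,1,3,4,5,6,7}
depth 6: {8}  now seen {0,1,3,4,5,6,7,8}
R = {0,1,3,4,5,6,7,8}
trace reaching 7: tau·c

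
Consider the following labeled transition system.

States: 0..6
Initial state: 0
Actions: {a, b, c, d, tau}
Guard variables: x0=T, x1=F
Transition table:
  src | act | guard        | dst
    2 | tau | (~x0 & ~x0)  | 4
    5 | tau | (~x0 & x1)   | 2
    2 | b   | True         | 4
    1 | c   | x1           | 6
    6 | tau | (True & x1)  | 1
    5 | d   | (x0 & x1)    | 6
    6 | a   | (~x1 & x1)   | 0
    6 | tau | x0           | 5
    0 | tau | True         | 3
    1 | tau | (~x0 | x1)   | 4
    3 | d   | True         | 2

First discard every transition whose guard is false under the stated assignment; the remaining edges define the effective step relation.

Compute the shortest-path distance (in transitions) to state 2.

Layered search for 2:
  L0 = {0}
  L1 = {3}
  L2 = {2}
depth(2)=2, e.g. tau·d

Answer: 2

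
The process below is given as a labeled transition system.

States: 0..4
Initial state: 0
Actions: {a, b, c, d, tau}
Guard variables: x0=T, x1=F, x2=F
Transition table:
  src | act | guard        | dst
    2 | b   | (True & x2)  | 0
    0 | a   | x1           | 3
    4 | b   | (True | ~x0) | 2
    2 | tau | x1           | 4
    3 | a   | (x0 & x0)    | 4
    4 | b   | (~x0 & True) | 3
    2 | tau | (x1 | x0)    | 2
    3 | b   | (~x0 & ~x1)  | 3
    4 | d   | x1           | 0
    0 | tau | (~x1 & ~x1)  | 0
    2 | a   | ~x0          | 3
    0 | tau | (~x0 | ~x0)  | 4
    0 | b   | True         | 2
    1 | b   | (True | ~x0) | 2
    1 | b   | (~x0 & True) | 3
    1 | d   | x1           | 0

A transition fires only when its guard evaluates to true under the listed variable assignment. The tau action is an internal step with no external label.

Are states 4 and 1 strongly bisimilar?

Answer: BISIMILAR

Working:
Compute ~ classes (split until stable):
  π0 = {{0,1,2,3,4}}
  π1 = {{0},{1,4},{2},{3}}
stable after 2 split(s): 4 block(s)
4∈{1,4}, 1∈{1,4}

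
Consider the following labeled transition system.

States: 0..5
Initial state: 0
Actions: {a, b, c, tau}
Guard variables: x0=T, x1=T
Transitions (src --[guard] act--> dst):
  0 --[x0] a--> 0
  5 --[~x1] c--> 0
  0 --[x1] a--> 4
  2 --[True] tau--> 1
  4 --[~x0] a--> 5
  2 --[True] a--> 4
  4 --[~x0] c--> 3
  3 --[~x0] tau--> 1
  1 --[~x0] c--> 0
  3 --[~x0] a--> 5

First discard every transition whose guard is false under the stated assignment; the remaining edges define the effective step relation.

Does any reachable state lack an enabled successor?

R = {0,4}
  0: a→0  a→4  [2 out]
  4: ∅  [no exit]
trace reaching 4: a

Answer: DEADLOCK at state 4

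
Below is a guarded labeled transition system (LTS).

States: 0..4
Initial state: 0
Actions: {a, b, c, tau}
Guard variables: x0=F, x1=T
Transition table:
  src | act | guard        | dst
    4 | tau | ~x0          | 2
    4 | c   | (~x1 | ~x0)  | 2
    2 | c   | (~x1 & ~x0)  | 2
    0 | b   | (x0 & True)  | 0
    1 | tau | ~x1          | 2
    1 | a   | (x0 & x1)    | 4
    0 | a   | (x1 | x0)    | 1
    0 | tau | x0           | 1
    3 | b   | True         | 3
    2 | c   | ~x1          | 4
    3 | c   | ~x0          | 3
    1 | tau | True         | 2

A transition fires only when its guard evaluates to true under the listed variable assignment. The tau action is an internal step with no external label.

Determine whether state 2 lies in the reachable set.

After dropping false guards: 6 live edges.
depth 0: {0}
depth 1: {1}  total {0,1}
depth 2: {2}  total {0,1,2}
Reach set: {0,1,2}
witness 2: a·tau

Answer: REACHABLE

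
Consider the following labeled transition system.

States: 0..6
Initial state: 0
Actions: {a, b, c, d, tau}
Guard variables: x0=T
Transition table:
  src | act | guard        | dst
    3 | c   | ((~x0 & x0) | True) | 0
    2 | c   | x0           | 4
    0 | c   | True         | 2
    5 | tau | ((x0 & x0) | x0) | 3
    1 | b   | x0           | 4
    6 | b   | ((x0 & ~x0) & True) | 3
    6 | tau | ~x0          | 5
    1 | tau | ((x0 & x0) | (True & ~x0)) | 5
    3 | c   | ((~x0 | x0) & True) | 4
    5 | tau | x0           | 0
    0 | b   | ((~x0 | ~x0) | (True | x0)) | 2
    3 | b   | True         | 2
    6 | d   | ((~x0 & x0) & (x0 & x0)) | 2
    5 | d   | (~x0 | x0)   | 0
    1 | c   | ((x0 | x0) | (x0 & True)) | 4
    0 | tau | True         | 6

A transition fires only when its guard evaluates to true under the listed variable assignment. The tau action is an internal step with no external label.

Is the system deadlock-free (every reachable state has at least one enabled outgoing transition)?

Reachable = {0,2,4,6}
  0: b→2  c→2  tau→6  [deg 3]
  2: c→4  [deg 1]
  4: ∅  [STUCK]
  6: ∅  [STUCK]
Path to 4: c·c

Answer: DEADLOCK at state 4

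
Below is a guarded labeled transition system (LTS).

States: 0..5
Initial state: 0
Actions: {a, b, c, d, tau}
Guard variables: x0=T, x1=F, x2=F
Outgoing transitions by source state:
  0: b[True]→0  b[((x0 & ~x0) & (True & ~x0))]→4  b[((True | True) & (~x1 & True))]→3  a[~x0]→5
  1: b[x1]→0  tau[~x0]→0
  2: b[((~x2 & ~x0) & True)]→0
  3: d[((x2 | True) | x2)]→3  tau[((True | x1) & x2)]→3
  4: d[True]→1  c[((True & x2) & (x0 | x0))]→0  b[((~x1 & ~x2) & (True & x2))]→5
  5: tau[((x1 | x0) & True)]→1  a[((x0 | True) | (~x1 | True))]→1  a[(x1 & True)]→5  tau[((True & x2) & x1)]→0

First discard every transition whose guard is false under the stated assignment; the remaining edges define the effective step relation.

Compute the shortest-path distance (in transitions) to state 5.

Answer: UNREACHABLE

Working:
Layered search for 5:
  Layer 0: {0}
  Layer 1: {3}
5 never appears.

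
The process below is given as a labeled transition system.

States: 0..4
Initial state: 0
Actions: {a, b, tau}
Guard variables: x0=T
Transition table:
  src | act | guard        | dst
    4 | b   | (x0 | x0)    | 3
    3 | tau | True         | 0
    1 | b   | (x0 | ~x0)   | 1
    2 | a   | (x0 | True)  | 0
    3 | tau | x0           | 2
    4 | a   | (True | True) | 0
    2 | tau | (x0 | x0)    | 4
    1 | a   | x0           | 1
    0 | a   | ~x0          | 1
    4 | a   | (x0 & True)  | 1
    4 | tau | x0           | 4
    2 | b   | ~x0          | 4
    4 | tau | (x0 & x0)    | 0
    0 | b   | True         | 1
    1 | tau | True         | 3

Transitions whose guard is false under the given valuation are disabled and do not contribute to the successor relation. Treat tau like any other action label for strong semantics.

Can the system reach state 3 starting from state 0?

After dropping false guards: 13 live edges.
depth 0: {0}
depth 1: {1}  total {0,1}
depth 2: {3}  total {0,1,3}
depth 3: {2}  total {0,1,2,3}
depth 4: {4}  total {0,1,2,3,4}
R = {0,1,2,3,4}
witness 3: b·tau

Answer: REACHABLE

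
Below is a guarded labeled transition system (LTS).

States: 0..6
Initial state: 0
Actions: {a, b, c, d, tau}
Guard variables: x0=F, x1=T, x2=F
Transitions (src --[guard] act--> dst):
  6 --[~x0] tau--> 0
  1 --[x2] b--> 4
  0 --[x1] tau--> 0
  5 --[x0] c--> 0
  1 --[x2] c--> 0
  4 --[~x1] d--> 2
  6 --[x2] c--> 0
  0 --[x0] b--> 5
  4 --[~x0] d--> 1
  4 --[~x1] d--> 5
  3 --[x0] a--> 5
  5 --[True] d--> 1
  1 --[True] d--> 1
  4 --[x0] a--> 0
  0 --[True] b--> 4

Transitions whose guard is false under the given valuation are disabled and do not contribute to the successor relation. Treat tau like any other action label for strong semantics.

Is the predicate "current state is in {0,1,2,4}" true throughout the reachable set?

Answer: INVARIANT HOLDS

Trace:
Allowed set {0,1,2,4}
Reach set: {0,1,4}
  0: ✓
  1: ✓
  4: ✓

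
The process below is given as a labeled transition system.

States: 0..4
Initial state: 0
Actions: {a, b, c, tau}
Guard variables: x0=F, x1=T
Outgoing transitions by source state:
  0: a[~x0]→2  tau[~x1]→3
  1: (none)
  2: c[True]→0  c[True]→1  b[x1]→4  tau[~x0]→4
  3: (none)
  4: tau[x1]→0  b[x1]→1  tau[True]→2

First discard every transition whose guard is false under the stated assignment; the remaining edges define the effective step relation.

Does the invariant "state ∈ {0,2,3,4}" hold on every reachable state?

Inv-set: {0,2,3,4}
R = {0,1,2,4}
  0: safe
  1: VIOLATES
  2: safe
  4: safe
witness against invariant: a·c → 1

Answer: INVARIANT VIOLATED at state 1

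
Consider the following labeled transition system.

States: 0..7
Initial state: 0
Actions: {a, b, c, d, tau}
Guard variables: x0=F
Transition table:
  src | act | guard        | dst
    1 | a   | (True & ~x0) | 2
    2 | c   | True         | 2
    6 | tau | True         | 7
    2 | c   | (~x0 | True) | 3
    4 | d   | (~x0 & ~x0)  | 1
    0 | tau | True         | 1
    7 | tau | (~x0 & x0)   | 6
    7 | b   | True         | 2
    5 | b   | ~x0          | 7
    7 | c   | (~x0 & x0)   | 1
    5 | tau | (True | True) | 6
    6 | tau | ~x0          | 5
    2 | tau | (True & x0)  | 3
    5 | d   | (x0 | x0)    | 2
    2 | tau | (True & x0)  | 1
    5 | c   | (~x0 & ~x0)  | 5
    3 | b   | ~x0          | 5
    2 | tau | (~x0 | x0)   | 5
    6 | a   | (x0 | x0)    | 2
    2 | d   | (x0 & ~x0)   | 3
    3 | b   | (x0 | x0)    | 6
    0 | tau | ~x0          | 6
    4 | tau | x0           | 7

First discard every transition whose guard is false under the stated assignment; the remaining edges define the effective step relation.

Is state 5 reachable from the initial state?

After dropping false guards: 14 live edges.
depth 0: {0}
depth 1: {1,6}  total {0,1,6}
depth 2: {2,5,7}  total {0,1,2,5,6,7}
depth 3: {3}  total {0,1,2,3,5,6,7}
R = {0,1,2,3,5,6,7}
trace reaching 5: tau·tau

Answer: REACHABLE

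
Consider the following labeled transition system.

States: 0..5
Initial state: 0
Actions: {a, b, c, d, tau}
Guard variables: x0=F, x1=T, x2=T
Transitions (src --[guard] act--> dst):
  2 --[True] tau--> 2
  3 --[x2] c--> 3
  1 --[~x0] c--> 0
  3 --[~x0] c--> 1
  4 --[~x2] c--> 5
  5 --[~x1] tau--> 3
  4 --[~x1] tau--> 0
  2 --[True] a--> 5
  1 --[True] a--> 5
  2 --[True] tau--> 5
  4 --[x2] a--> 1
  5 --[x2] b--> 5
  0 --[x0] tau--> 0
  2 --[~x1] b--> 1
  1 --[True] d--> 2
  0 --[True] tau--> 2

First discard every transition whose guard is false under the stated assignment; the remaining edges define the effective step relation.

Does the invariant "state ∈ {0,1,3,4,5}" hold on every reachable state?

Inv-set: {0,1,3,4,5}
R = {0,2,5}
  0: ✓
  2: VIOLATES
  5: ✓
witness against invariant: tau → 2

Answer: INVARIANT VIOLATED at state 2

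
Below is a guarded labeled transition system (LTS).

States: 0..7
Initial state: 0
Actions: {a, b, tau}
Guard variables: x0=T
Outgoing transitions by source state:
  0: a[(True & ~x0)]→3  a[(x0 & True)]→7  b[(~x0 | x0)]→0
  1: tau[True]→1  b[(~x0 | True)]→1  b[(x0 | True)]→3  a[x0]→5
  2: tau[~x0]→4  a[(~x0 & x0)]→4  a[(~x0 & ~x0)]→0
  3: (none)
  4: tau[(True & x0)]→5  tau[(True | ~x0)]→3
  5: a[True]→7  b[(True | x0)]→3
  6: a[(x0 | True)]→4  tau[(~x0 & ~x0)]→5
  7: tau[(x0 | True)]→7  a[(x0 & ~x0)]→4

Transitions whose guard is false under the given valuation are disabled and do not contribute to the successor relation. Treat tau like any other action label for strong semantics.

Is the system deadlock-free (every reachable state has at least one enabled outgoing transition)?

Answer: DEADLOCK-FREE

Working:
R = {0,7}
  0: a→7  b→0  [2 out]
  7: tau→7  [1 out]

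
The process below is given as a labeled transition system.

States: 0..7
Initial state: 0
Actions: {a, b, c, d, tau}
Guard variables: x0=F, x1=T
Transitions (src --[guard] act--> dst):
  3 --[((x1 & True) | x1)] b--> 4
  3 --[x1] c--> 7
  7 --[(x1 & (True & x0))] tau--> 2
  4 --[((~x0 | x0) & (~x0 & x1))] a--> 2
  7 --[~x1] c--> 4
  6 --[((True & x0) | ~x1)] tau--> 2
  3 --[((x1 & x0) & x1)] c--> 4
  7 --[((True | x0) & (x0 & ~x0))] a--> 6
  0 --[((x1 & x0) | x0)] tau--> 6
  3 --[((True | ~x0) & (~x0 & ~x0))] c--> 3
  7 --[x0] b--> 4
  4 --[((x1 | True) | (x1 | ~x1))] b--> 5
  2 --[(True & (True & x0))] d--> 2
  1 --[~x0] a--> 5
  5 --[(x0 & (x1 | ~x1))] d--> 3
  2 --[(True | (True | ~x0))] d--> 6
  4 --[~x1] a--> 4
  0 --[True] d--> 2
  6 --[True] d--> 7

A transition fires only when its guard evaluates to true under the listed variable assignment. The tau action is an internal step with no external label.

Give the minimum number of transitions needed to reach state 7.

Answer: 3

Working:
Breadth-first toward 7:
  L0 = {0}
  L1 = {2}
  L2 = {6}
  L3 = {7}
first hit 7 at d=3 via d·d·d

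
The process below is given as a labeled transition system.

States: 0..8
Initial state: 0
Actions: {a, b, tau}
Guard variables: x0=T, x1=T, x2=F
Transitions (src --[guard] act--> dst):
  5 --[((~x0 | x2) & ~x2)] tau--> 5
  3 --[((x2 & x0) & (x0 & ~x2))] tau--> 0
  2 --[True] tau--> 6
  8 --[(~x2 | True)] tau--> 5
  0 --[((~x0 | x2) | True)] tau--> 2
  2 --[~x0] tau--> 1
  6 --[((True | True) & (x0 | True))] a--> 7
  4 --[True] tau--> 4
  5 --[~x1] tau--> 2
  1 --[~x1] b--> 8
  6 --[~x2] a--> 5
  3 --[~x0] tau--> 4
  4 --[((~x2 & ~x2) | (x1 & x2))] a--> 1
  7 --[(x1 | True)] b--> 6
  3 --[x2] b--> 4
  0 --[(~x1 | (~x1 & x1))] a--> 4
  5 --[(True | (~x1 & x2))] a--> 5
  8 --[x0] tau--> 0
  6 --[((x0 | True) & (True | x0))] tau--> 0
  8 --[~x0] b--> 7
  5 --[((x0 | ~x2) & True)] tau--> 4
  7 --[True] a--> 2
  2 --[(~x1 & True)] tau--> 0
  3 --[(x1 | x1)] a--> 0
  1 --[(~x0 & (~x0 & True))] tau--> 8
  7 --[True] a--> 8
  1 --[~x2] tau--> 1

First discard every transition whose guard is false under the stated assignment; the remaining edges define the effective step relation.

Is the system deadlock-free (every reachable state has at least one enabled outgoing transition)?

Answer: DEADLOCK-FREE

Working:
Reachable = {0,1,2,4,5,6,7,8}
  0: tau→2  [1 exit(s)]
  1: tau→1  [1 exit(s)]
  2: tau→6  [1 exit(s)]
  4: a→1  tau→4  [2 exit(s)]
  5: a→5  tau→4  [2 exit(s)]
  6: a→5  a→7  tau→0  [3 exit(s)]
  7: a→2  a→8  b→6  [3 exit(s)]
  8: tau→0  tau→5  [2 exit(s)]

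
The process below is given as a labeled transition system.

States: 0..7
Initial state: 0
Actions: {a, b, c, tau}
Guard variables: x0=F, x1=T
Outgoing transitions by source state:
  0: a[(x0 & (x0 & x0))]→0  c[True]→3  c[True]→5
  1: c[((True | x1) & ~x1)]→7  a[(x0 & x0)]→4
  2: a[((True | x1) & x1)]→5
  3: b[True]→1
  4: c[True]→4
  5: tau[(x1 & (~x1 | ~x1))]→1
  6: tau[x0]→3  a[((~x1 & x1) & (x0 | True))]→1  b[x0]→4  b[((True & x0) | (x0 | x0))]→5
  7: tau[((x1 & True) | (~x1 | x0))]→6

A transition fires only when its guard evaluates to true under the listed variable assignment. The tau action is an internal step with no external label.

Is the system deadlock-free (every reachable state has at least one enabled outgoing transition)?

Answer: DEADLOCK at state 1

Analysis:
Reachable = {0,1,3,5}
  0: c→3  c→5  [2 exit(s)]
  1: ∅  [STUCK]
  3: b→1  [1 exit(s)]
  5: ∅  [STUCK]
trace reaching 1: c·b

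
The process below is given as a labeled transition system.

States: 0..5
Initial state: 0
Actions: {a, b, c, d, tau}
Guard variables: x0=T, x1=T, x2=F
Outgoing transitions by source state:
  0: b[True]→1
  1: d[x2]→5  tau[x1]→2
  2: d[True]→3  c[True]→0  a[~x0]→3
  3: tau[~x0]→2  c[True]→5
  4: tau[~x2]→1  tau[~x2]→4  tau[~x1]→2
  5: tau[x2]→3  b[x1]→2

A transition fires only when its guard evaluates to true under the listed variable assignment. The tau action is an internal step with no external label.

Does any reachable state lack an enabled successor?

Answer: DEADLOCK-FREE

Working:
Reachable = {0,1,2,3,5}
  0: b→1  [1 exit(s)]
  1: tau→2  [1 exit(s)]
  2: c→0  d→3  [2 exit(s)]
  3: c→5  [1 exit(s)]
  5: b→2  [1 exit(s)]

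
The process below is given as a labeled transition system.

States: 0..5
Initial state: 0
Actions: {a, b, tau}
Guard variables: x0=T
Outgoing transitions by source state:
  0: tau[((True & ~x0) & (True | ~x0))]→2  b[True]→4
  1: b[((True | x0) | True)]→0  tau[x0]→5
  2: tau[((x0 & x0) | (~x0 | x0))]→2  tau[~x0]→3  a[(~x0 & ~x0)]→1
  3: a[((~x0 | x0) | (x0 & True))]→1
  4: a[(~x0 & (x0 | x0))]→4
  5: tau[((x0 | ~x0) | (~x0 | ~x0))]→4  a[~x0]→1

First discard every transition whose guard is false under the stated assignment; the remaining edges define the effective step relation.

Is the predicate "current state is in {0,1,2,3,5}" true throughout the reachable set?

Answer: INVARIANT VIOLATED at state 4

Analysis:
Allowed set {0,1,2,3,5}
Reachable = {0,4}
  0: safe
  4: VIOLATES
reach 4 via b — violates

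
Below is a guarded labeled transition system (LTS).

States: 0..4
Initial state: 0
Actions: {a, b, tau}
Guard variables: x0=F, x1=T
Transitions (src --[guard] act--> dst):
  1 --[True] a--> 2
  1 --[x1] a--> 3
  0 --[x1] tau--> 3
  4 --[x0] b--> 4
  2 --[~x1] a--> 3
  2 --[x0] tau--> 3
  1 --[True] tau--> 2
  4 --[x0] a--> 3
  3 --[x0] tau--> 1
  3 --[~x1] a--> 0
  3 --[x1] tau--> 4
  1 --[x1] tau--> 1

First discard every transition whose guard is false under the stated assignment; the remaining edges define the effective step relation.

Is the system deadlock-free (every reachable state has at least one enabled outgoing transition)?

R = {0,3,4}
  0: tau→3  [1 out]
  3: tau→4  [1 out]
  4: ∅  [deadlock]
Path to 4: tau·tau

Answer: DEADLOCK at state 4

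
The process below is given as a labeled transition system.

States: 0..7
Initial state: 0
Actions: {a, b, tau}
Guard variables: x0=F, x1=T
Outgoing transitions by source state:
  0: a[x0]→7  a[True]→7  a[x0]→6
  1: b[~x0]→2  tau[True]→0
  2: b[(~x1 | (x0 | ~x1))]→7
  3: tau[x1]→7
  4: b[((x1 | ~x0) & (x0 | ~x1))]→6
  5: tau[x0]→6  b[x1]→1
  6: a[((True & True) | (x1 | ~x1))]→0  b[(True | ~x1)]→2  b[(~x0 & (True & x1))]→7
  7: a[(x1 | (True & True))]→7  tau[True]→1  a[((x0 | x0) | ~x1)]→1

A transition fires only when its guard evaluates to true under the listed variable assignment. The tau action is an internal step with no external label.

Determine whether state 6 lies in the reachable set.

10 transition(s) survive guard evaluation.
depth 0: {0}
depth 1: {7}  now seen {0,7}
depth 2: {1}  now seen {0,1,7}
depth 3: {2}  now seen {0,1,2,7}
R = {0,1,2,7}

Answer: UNREACHABLE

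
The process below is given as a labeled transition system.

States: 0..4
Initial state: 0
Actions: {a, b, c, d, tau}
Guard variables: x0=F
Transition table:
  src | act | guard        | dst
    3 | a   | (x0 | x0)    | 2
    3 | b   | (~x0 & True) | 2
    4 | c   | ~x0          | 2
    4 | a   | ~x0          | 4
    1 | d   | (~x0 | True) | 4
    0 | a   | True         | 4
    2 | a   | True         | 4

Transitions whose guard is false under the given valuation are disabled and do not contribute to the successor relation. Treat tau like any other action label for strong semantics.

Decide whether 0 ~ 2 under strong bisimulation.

Bisimulation quotient by refinement:
  π0 = {{0,1,2,3,4}}
  π1 = {{0,2},{1},{3},{4}}
4 equivalence class(es) (converged in 2)
0∈{0,2}, 2∈{0,2}

Answer: BISIMILAR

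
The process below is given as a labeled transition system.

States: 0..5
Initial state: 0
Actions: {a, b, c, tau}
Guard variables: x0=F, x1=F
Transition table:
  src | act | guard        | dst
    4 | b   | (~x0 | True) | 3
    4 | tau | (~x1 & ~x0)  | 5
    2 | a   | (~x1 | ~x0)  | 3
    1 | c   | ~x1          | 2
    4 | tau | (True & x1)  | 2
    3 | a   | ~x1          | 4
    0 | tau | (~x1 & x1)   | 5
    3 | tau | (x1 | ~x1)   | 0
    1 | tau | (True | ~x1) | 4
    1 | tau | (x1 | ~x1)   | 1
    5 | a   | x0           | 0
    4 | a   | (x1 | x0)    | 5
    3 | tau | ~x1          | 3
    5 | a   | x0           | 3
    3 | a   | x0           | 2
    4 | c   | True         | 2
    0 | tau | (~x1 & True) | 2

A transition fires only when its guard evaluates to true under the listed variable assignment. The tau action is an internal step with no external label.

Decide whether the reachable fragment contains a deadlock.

Reach set: {0,2,3,4,5}
  0: tau→2  [1 out]
  2: a→3  [1 out]
  3: a→4  tau→0  tau→3  [3 out]
  4: b→3  c→2  tau→5  [3 out]
  5: ∅  [deadlock]
Path to 5: tau·a·a·tau

Answer: DEADLOCK at state 5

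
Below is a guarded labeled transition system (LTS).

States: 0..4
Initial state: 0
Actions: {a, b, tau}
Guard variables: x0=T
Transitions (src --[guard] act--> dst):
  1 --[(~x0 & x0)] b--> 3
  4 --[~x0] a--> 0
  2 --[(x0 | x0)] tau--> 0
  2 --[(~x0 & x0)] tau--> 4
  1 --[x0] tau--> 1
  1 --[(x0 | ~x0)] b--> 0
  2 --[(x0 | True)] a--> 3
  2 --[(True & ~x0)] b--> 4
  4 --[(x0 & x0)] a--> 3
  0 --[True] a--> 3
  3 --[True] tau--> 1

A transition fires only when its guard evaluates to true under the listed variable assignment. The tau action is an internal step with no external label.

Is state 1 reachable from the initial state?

After dropping false guards: 7 live edges.
L0 = {0}
L1 = {3}  cumulative {0,3}
L2 = {1}  cumulative {0,1,3}
R = {0,1,3}
trace reaching 1: a·tau

Answer: REACHABLE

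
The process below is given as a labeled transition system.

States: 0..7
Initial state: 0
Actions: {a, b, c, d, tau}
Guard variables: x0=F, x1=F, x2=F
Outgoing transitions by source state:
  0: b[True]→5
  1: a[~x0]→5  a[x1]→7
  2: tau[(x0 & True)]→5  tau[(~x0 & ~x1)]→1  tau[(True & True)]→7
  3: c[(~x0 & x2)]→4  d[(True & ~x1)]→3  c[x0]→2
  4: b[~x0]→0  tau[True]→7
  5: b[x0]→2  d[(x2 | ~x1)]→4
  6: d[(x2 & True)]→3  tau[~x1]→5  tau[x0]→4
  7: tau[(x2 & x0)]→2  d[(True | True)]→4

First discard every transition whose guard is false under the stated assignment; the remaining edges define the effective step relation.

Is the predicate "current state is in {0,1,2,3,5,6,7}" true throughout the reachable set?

Allowed set {0,1,2,3,5,6,7}
R = {0,4,5,7}
  0: ok
  4: outside
  5: ok
  7: ok
counterexample path to 4: b·d

Answer: INVARIANT VIOLATED at state 4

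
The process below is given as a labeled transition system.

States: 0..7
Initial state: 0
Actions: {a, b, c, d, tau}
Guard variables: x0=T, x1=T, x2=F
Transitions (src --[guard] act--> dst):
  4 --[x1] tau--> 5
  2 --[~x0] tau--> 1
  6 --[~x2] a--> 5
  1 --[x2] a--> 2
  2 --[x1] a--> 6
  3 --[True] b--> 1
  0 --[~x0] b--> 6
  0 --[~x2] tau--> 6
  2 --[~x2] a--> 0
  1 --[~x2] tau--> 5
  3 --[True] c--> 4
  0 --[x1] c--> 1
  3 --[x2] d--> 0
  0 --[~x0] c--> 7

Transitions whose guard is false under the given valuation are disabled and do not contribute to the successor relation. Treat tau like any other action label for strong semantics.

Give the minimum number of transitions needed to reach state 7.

Layered search for 7:
  depth 0: {0}
  depth 1: {1,6}
  depth 2: {5}
7 never appears.

Answer: UNREACHABLE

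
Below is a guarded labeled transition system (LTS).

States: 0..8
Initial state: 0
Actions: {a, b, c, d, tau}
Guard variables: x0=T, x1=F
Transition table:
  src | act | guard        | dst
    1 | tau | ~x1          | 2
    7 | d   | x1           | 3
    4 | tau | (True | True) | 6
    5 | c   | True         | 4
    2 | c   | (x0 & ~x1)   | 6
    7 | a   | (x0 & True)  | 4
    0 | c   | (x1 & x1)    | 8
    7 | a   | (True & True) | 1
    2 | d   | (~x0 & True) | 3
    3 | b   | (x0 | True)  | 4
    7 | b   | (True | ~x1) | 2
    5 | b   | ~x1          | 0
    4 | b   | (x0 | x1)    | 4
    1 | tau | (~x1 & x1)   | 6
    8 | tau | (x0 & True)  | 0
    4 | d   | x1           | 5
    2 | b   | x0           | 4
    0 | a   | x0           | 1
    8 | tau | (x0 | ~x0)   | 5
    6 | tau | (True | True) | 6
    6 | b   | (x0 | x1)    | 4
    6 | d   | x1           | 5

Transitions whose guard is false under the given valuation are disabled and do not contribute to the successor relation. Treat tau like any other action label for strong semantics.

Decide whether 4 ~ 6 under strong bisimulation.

Bisimulation quotient by refinement:
  P[0] = {{0,1,2,3,4,5,6,7,8}}
  P[1] = {{0},{1,8},{2,5},{3},{4,6},{7}}
  P[2] = {{0},{1},{2},{3},{4,6},{5},{7},{8}}
stable after 3 split(s): 8 block(s)
class of 4: {4,6}; class of 6: {4,6}

Answer: BISIMILAR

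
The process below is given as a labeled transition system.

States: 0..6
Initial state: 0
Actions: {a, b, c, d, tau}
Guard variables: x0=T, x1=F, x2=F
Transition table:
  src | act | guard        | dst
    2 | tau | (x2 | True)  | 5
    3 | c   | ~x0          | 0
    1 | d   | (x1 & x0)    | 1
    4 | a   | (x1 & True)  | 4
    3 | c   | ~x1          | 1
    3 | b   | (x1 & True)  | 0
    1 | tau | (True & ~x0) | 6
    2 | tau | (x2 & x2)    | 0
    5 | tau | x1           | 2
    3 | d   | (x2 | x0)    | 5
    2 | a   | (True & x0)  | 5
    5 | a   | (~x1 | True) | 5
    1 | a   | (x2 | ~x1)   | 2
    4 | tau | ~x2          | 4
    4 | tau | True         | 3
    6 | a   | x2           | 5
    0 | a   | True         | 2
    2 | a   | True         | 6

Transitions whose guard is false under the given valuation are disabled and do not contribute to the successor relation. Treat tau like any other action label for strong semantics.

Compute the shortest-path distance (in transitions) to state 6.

Answer: 2

Analysis:
BFS to 6:
  Layer 0: {0}
  Layer 1: {2}
  Layer 2: {5,6}
depth(6)=2, e.g. a·a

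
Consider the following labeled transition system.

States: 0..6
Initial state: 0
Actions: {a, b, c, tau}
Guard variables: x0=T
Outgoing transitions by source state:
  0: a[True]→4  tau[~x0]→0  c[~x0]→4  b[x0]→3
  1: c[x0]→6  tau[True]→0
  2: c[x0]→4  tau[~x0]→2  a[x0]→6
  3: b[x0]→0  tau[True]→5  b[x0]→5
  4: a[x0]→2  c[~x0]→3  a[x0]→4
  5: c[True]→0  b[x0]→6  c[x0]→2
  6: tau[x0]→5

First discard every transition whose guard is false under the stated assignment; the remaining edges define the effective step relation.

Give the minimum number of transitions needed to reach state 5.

Answer: 2

Trace:
Layered search for 5:
  depth 0: {0}
  depth 1: {3,4}
  depth 2: {2,5}
depth(5)=2, e.g. b·b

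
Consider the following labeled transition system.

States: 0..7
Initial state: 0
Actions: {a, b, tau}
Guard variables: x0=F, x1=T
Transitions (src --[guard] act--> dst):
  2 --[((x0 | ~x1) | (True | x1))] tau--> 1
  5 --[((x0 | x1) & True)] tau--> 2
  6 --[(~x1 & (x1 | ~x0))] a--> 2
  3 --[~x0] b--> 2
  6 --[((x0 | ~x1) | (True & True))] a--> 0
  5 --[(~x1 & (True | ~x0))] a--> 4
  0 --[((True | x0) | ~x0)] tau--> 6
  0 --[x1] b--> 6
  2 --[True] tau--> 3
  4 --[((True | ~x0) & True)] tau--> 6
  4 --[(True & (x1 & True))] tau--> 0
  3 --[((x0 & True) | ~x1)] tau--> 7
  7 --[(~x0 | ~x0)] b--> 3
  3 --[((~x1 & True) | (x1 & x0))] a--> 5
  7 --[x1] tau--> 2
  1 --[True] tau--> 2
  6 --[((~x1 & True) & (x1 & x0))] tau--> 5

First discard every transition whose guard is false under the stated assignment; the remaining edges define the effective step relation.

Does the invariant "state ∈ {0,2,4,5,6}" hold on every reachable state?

Answer: INVARIANT HOLDS

Working:
Allowed set {0,2,4,5,6}
R = {0,6}
  0: ok
  6: ok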